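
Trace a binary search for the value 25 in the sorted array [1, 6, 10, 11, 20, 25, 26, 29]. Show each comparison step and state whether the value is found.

Binary search for 25 in [1, 6, 10, 11, 20, 25, 26, 29]:

lo=0, hi=7, mid=3, arr[mid]=11 -> 11 < 25, search right half
lo=4, hi=7, mid=5, arr[mid]=25 -> Found target at index 5!

Binary search finds 25 at index 5 after 2 comparisons. The search repeatedly halves the search space by comparing with the middle element.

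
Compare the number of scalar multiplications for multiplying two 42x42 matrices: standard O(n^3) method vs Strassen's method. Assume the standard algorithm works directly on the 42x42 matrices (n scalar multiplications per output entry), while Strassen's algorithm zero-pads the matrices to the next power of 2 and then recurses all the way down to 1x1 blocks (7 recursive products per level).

Matrix multiplication for 42x42 matrices:

Strassen's algorithm requires power-of-2 dimensions. Pad 42x42 to 64x64 (next power of 2).

Standard algorithm: 42^3 = 74088 multiplications
Strassen's algorithm: 7^(log2(64)) = 7^6 = 117649 multiplications
Difference: 74088 - 117649 = -43561 (Strassen uses MORE here due to padding overhead — for small or just-over-power-of-2 n, padding can outweigh the per-level savings)

Standard: 74088 multiplications (42^3). Strassen: 117649 multiplications (7^6, after padding to 64x64). Strassen reduces 8 recursive multiplications to 7 at each level.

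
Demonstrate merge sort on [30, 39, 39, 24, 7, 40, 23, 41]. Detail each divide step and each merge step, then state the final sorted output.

Merge sort trace:

Split: [30, 39, 39, 24, 7, 40, 23, 41] -> [30, 39, 39, 24] and [7, 40, 23, 41]
  Split: [30, 39, 39, 24] -> [30, 39] and [39, 24]
    Split: [30, 39] -> [30] and [39]
    Merge: [30] + [39] -> [30, 39]
    Split: [39, 24] -> [39] and [24]
    Merge: [39] + [24] -> [24, 39]
  Merge: [30, 39] + [24, 39] -> [24, 30, 39, 39]
  Split: [7, 40, 23, 41] -> [7, 40] and [23, 41]
    Split: [7, 40] -> [7] and [40]
    Merge: [7] + [40] -> [7, 40]
    Split: [23, 41] -> [23] and [41]
    Merge: [23] + [41] -> [23, 41]
  Merge: [7, 40] + [23, 41] -> [7, 23, 40, 41]
Merge: [24, 30, 39, 39] + [7, 23, 40, 41] -> [7, 23, 24, 30, 39, 39, 40, 41]

Final sorted array: [7, 23, 24, 30, 39, 39, 40, 41]

The merge sort proceeds by recursively splitting the array and merging sorted halves.
After all merges, the sorted array is [7, 23, 24, 30, 39, 39, 40, 41].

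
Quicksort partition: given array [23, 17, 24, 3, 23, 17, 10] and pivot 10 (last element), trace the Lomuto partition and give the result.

Lomuto partition with pivot = 10:

Initial array: [23, 17, 24, 3, 23, 17, 10]

arr[0]=23 > 10: no swap
arr[1]=17 > 10: no swap
arr[2]=24 > 10: no swap
arr[3]=3 <= 10: swap with position 0, array becomes [3, 17, 24, 23, 23, 17, 10]
arr[4]=23 > 10: no swap
arr[5]=17 > 10: no swap

Place pivot at position 1: [3, 10, 24, 23, 23, 17, 17]
Pivot position: 1

After partitioning with pivot 10, the array becomes [3, 10, 24, 23, 23, 17, 17]. The pivot is placed at index 1. All elements to the left of the pivot are <= 10, and all elements to the right are > 10.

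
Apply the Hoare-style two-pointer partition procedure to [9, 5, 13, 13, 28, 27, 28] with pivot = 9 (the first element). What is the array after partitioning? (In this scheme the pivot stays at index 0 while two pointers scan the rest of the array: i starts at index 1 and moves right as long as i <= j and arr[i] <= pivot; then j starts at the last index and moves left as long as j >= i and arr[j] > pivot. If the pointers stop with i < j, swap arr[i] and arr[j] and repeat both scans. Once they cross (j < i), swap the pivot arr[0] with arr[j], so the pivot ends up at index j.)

Hoare-style two-pointer partition with pivot = 9:

Initial array: [9, 5, 13, 13, 28, 27, 28]

Pointers start at i = 1, j = 6.
i ends at 2, j ends at 1: the pointers have crossed (j < i), so scanning stops.

Swap pivot arr[0] with arr[1] to place pivot at position 1: [5, 9, 13, 13, 28, 27, 28]
Pivot position: 1

After partitioning with pivot 9, the array becomes [5, 9, 13, 13, 28, 27, 28]. The pivot is placed at index 1. All elements to the left of the pivot are <= 9, and all elements to the right are > 9.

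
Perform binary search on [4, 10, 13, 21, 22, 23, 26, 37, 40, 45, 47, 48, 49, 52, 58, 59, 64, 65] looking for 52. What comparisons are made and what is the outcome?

Binary search for 52 in [4, 10, 13, 21, 22, 23, 26, 37, 40, 45, 47, 48, 49, 52, 58, 59, 64, 65]:

lo=0, hi=17, mid=8, arr[mid]=40 -> 40 < 52, search right half
lo=9, hi=17, mid=13, arr[mid]=52 -> Found target at index 13!

Binary search finds 52 at index 13 after 2 comparisons. The search repeatedly halves the search space by comparing with the middle element.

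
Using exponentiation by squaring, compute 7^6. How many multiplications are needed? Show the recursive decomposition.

Computing 7^6 by squaring (build up from 7^1; each line after the first costs one multiplication):

7^1 = 7
7^2 = (7^1)^2 = 7^2 = 49
7^3 = 7 * 7^2 = 7 * 49 = 343
7^6 = (7^3)^2 = 343^2 = 117649

Result: 117649
Multiplications needed: 3 (3 lines after 7^1)

7^6 = 117649. Using exponentiation by squaring, this requires 3 multiplications. The key idea: if the exponent is even, square the half-power; if odd, multiply by the base once.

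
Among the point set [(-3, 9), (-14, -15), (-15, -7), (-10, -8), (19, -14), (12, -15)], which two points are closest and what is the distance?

Computing all pairwise distances among 6 points:

d((-3, 9), (-14, -15)) = 26.4008
d((-3, 9), (-15, -7)) = 20.0
d((-3, 9), (-10, -8)) = 18.3848
d((-3, 9), (19, -14)) = 31.8277
d((-3, 9), (12, -15)) = 28.3019
d((-14, -15), (-15, -7)) = 8.0623
d((-14, -15), (-10, -8)) = 8.0623
d((-14, -15), (19, -14)) = 33.0151
d((-14, -15), (12, -15)) = 26.0
d((-15, -7), (-10, -8)) = 5.099 <-- minimum
d((-15, -7), (19, -14)) = 34.7131
d((-15, -7), (12, -15)) = 28.1603
d((-10, -8), (19, -14)) = 29.6142
d((-10, -8), (12, -15)) = 23.0868
d((19, -14), (12, -15)) = 7.0711

Closest pair: (-15, -7) and (-10, -8) with distance 5.099

The closest pair is (-15, -7) and (-10, -8) with Euclidean distance 5.099. For 6 points, brute-force pairwise comparison is shown above. For large n, the divide-and-conquer algorithm (sort by x, recurse on halves, check the dividing strip) achieves O(n log n).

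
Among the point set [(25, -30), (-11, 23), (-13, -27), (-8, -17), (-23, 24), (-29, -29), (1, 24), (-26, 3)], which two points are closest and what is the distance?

Computing all pairwise distances among 8 points:

d((25, -30), (-11, 23)) = 64.0703
d((25, -30), (-13, -27)) = 38.1182
d((25, -30), (-8, -17)) = 35.4683
d((25, -30), (-23, 24)) = 72.2496
d((25, -30), (-29, -29)) = 54.0093
d((25, -30), (1, 24)) = 59.0931
d((25, -30), (-26, 3)) = 60.7454
d((-11, 23), (-13, -27)) = 50.04
d((-11, 23), (-8, -17)) = 40.1123
d((-11, 23), (-23, 24)) = 12.0416
d((-11, 23), (-29, -29)) = 55.0273
d((-11, 23), (1, 24)) = 12.0416
d((-11, 23), (-26, 3)) = 25.0
d((-13, -27), (-8, -17)) = 11.1803 <-- minimum
d((-13, -27), (-23, 24)) = 51.9711
d((-13, -27), (-29, -29)) = 16.1245
d((-13, -27), (1, 24)) = 52.8867
d((-13, -27), (-26, 3)) = 32.6956
d((-8, -17), (-23, 24)) = 43.6578
d((-8, -17), (-29, -29)) = 24.1868
d((-8, -17), (1, 24)) = 41.9762
d((-8, -17), (-26, 3)) = 26.9072
d((-23, 24), (-29, -29)) = 53.3385
d((-23, 24), (1, 24)) = 24.0
d((-23, 24), (-26, 3)) = 21.2132
d((-29, -29), (1, 24)) = 60.9016
d((-29, -29), (-26, 3)) = 32.1403
d((1, 24), (-26, 3)) = 34.2053

Closest pair: (-13, -27) and (-8, -17) with distance 11.1803

The closest pair is (-13, -27) and (-8, -17) with Euclidean distance 11.1803. For 8 points, brute-force pairwise comparison is shown above. For large n, the divide-and-conquer algorithm (sort by x, recurse on halves, check the dividing strip) achieves O(n log n).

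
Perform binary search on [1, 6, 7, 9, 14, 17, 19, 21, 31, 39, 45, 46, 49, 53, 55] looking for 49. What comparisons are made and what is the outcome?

Binary search for 49 in [1, 6, 7, 9, 14, 17, 19, 21, 31, 39, 45, 46, 49, 53, 55]:

lo=0, hi=14, mid=7, arr[mid]=21 -> 21 < 49, search right half
lo=8, hi=14, mid=11, arr[mid]=46 -> 46 < 49, search right half
lo=12, hi=14, mid=13, arr[mid]=53 -> 53 > 49, search left half
lo=12, hi=12, mid=12, arr[mid]=49 -> Found target at index 12!

Binary search finds 49 at index 12 after 4 comparisons. The search repeatedly halves the search space by comparing with the middle element.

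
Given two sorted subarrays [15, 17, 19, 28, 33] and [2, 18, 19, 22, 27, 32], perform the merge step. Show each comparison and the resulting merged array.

Merging process:

Compare 15 vs 2: take 2 from right. Merged: [2]
Compare 15 vs 18: take 15 from left. Merged: [2, 15]
Compare 17 vs 18: take 17 from left. Merged: [2, 15, 17]
Compare 19 vs 18: take 18 from right. Merged: [2, 15, 17, 18]
Compare 19 vs 19: take 19 from left. Merged: [2, 15, 17, 18, 19]
Compare 28 vs 19: take 19 from right. Merged: [2, 15, 17, 18, 19, 19]
Compare 28 vs 22: take 22 from right. Merged: [2, 15, 17, 18, 19, 19, 22]
Compare 28 vs 27: take 27 from right. Merged: [2, 15, 17, 18, 19, 19, 22, 27]
Compare 28 vs 32: take 28 from left. Merged: [2, 15, 17, 18, 19, 19, 22, 27, 28]
Compare 33 vs 32: take 32 from right. Merged: [2, 15, 17, 18, 19, 19, 22, 27, 28, 32]
Append remaining from left: [33]. Merged: [2, 15, 17, 18, 19, 19, 22, 27, 28, 32, 33]

Final merged array: [2, 15, 17, 18, 19, 19, 22, 27, 28, 32, 33]
Total comparisons: 10

The merged array is [2, 15, 17, 18, 19, 19, 22, 27, 28, 32, 33], requiring 10 comparisons. The merge step runs in O(n) time where n is the total number of elements.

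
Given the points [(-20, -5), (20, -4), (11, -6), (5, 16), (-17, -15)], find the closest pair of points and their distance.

Computing all pairwise distances among 5 points:

d((-20, -5), (20, -4)) = 40.0125
d((-20, -5), (11, -6)) = 31.0161
d((-20, -5), (5, 16)) = 32.6497
d((-20, -5), (-17, -15)) = 10.4403
d((20, -4), (11, -6)) = 9.2195 <-- minimum
d((20, -4), (5, 16)) = 25.0
d((20, -4), (-17, -15)) = 38.6005
d((11, -6), (5, 16)) = 22.8035
d((11, -6), (-17, -15)) = 29.4109
d((5, 16), (-17, -15)) = 38.0132

Closest pair: (20, -4) and (11, -6) with distance 9.2195

The closest pair is (20, -4) and (11, -6) with Euclidean distance 9.2195. For 5 points, brute-force pairwise comparison is shown above. For large n, the divide-and-conquer algorithm (sort by x, recurse on halves, check the dividing strip) achieves O(n log n).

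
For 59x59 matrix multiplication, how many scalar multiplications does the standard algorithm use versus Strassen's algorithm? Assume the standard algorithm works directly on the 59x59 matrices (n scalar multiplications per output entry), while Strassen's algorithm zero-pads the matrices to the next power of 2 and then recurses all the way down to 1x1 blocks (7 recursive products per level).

Matrix multiplication for 59x59 matrices:

Strassen's algorithm requires power-of-2 dimensions. Pad 59x59 to 64x64 (next power of 2).

Standard algorithm: 59^3 = 205379 multiplications
Strassen's algorithm: 7^(log2(64)) = 7^6 = 117649 multiplications
Savings: 205379 - 117649 = 87730 multiplications

Standard: 205379 multiplications (59^3). Strassen: 117649 multiplications (7^6, after padding to 64x64). Strassen reduces 8 recursive multiplications to 7 at each level.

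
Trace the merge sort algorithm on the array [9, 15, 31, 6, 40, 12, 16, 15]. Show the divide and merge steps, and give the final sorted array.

Merge sort trace:

Split: [9, 15, 31, 6, 40, 12, 16, 15] -> [9, 15, 31, 6] and [40, 12, 16, 15]
  Split: [9, 15, 31, 6] -> [9, 15] and [31, 6]
    Split: [9, 15] -> [9] and [15]
    Merge: [9] + [15] -> [9, 15]
    Split: [31, 6] -> [31] and [6]
    Merge: [31] + [6] -> [6, 31]
  Merge: [9, 15] + [6, 31] -> [6, 9, 15, 31]
  Split: [40, 12, 16, 15] -> [40, 12] and [16, 15]
    Split: [40, 12] -> [40] and [12]
    Merge: [40] + [12] -> [12, 40]
    Split: [16, 15] -> [16] and [15]
    Merge: [16] + [15] -> [15, 16]
  Merge: [12, 40] + [15, 16] -> [12, 15, 16, 40]
Merge: [6, 9, 15, 31] + [12, 15, 16, 40] -> [6, 9, 12, 15, 15, 16, 31, 40]

Final sorted array: [6, 9, 12, 15, 15, 16, 31, 40]

The merge sort proceeds by recursively splitting the array and merging sorted halves.
After all merges, the sorted array is [6, 9, 12, 15, 15, 16, 31, 40].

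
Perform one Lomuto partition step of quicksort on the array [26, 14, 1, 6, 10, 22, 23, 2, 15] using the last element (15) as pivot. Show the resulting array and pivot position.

Lomuto partition with pivot = 15:

Initial array: [26, 14, 1, 6, 10, 22, 23, 2, 15]

arr[0]=26 > 15: no swap
arr[1]=14 <= 15: swap with position 0, array becomes [14, 26, 1, 6, 10, 22, 23, 2, 15]
arr[2]=1 <= 15: swap with position 1, array becomes [14, 1, 26, 6, 10, 22, 23, 2, 15]
arr[3]=6 <= 15: swap with position 2, array becomes [14, 1, 6, 26, 10, 22, 23, 2, 15]
arr[4]=10 <= 15: swap with position 3, array becomes [14, 1, 6, 10, 26, 22, 23, 2, 15]
arr[5]=22 > 15: no swap
arr[6]=23 > 15: no swap
arr[7]=2 <= 15: swap with position 4, array becomes [14, 1, 6, 10, 2, 22, 23, 26, 15]

Place pivot at position 5: [14, 1, 6, 10, 2, 15, 23, 26, 22]
Pivot position: 5

After partitioning with pivot 15, the array becomes [14, 1, 6, 10, 2, 15, 23, 26, 22]. The pivot is placed at index 5. All elements to the left of the pivot are <= 15, and all elements to the right are > 15.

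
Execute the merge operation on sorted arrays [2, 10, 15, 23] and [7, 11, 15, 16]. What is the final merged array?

Merging process:

Compare 2 vs 7: take 2 from left. Merged: [2]
Compare 10 vs 7: take 7 from right. Merged: [2, 7]
Compare 10 vs 11: take 10 from left. Merged: [2, 7, 10]
Compare 15 vs 11: take 11 from right. Merged: [2, 7, 10, 11]
Compare 15 vs 15: take 15 from left. Merged: [2, 7, 10, 11, 15]
Compare 23 vs 15: take 15 from right. Merged: [2, 7, 10, 11, 15, 15]
Compare 23 vs 16: take 16 from right. Merged: [2, 7, 10, 11, 15, 15, 16]
Append remaining from left: [23]. Merged: [2, 7, 10, 11, 15, 15, 16, 23]

Final merged array: [2, 7, 10, 11, 15, 15, 16, 23]
Total comparisons: 7

The merged array is [2, 7, 10, 11, 15, 15, 16, 23], requiring 7 comparisons. The merge step runs in O(n) time where n is the total number of elements.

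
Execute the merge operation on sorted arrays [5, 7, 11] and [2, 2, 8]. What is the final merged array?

Merging process:

Compare 5 vs 2: take 2 from right. Merged: [2]
Compare 5 vs 2: take 2 from right. Merged: [2, 2]
Compare 5 vs 8: take 5 from left. Merged: [2, 2, 5]
Compare 7 vs 8: take 7 from left. Merged: [2, 2, 5, 7]
Compare 11 vs 8: take 8 from right. Merged: [2, 2, 5, 7, 8]
Append remaining from left: [11]. Merged: [2, 2, 5, 7, 8, 11]

Final merged array: [2, 2, 5, 7, 8, 11]
Total comparisons: 5

The merged array is [2, 2, 5, 7, 8, 11], requiring 5 comparisons. The merge step runs in O(n) time where n is the total number of elements.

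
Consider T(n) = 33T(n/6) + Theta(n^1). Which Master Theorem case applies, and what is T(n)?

Master Theorem for T(n) = 33T(n/6) + O(n^1):

a = 33, b = 6, c = 1
log_b(a) = log_6(33) = 1.9514

Case 1: c = 1 < log_6(33) = 1.9514
T(n) = O(n^(log_6 33))

For T(n) = 33T(n/6) + O(n^1): log_6(33) = 1.9514. This is Case 1 of the Master Theorem (c < log_b(a), work dominated by leaves), giving O(n^(log_6 33)).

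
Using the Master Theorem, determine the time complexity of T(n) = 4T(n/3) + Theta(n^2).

Master Theorem for T(n) = 4T(n/3) + O(n^2):

a = 4, b = 3, c = 2
log_b(a) = log_3(4) = 1.2619

Case 3: c = 2 > log_3(4) = 1.2619
T(n) = O(n^2) = O(n^2)

For T(n) = 4T(n/3) + O(n^2): log_3(4) = 1.2619. This is Case 3 of the Master Theorem (c > log_b(a), work dominated by root), giving O(n^2).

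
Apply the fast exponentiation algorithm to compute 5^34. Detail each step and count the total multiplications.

Computing 5^34 by squaring (build up from 5^1; each line after the first costs one multiplication):

5^1 = 5
5^2 = (5^1)^2 = 5^2 = 25
5^4 = (5^2)^2 = 25^2 = 625
5^8 = (5^4)^2 = 625^2 = 390625
5^16 = (5^8)^2 = 390625^2 = 152587890625
5^17 = 5 * 5^16 = 5 * 152587890625 = 762939453125
5^34 = (5^17)^2 = 762939453125^2 = 582076609134674072265625

Result: 582076609134674072265625
Multiplications needed: 6 (6 lines after 5^1)

5^34 = 582076609134674072265625. Using exponentiation by squaring, this requires 6 multiplications. The key idea: if the exponent is even, square the half-power; if odd, multiply by the base once.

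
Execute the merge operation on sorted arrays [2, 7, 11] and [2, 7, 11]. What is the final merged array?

Merging process:

Compare 2 vs 2: take 2 from left. Merged: [2]
Compare 7 vs 2: take 2 from right. Merged: [2, 2]
Compare 7 vs 7: take 7 from left. Merged: [2, 2, 7]
Compare 11 vs 7: take 7 from right. Merged: [2, 2, 7, 7]
Compare 11 vs 11: take 11 from left. Merged: [2, 2, 7, 7, 11]
Append remaining from right: [11]. Merged: [2, 2, 7, 7, 11, 11]

Final merged array: [2, 2, 7, 7, 11, 11]
Total comparisons: 5

The merged array is [2, 2, 7, 7, 11, 11], requiring 5 comparisons. The merge step runs in O(n) time where n is the total number of elements.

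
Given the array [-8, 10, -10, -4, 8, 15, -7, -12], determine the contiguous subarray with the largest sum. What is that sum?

Using Kadane's algorithm on [-8, 10, -10, -4, 8, 15, -7, -12]:

Scanning through the array:
Position 1 (value 10): max_ending_here = 10, max_so_far = 10
Position 2 (value -10): max_ending_here = 0, max_so_far = 10
Position 3 (value -4): max_ending_here = -4, max_so_far = 10
Position 4 (value 8): max_ending_here = 8, max_so_far = 10
Position 5 (value 15): max_ending_here = 23, max_so_far = 23
Position 6 (value -7): max_ending_here = 16, max_so_far = 23
Position 7 (value -12): max_ending_here = 4, max_so_far = 23

Maximum subarray: [8, 15]
Maximum sum: 23

The maximum subarray is [8, 15] with sum 23. This subarray runs from index 4 to index 5.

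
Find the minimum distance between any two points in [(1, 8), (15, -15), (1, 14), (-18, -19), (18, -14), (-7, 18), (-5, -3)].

Computing all pairwise distances among 7 points:

d((1, 8), (15, -15)) = 26.9258
d((1, 8), (1, 14)) = 6.0
d((1, 8), (-18, -19)) = 33.0151
d((1, 8), (18, -14)) = 27.8029
d((1, 8), (-7, 18)) = 12.8062
d((1, 8), (-5, -3)) = 12.53
d((15, -15), (1, 14)) = 32.2025
d((15, -15), (-18, -19)) = 33.2415
d((15, -15), (18, -14)) = 3.1623 <-- minimum
d((15, -15), (-7, 18)) = 39.6611
d((15, -15), (-5, -3)) = 23.3238
d((1, 14), (-18, -19)) = 38.0789
d((1, 14), (18, -14)) = 32.7567
d((1, 14), (-7, 18)) = 8.9443
d((1, 14), (-5, -3)) = 18.0278
d((-18, -19), (18, -14)) = 36.3456
d((-18, -19), (-7, 18)) = 38.6005
d((-18, -19), (-5, -3)) = 20.6155
d((18, -14), (-7, 18)) = 40.6079
d((18, -14), (-5, -3)) = 25.4951
d((-7, 18), (-5, -3)) = 21.095

Closest pair: (15, -15) and (18, -14) with distance 3.1623

The closest pair is (15, -15) and (18, -14) with Euclidean distance 3.1623. For 7 points, brute-force pairwise comparison is shown above. For large n, the divide-and-conquer algorithm (sort by x, recurse on halves, check the dividing strip) achieves O(n log n).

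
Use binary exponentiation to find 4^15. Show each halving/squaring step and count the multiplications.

Computing 4^15 by squaring (build up from 4^1; each line after the first costs one multiplication):

4^1 = 4
4^2 = (4^1)^2 = 4^2 = 16
4^3 = 4 * 4^2 = 4 * 16 = 64
4^6 = (4^3)^2 = 64^2 = 4096
4^7 = 4 * 4^6 = 4 * 4096 = 16384
4^14 = (4^7)^2 = 16384^2 = 268435456
4^15 = 4 * 4^14 = 4 * 268435456 = 1073741824

Result: 1073741824
Multiplications needed: 6 (6 lines after 4^1)

4^15 = 1073741824. Using exponentiation by squaring, this requires 6 multiplications. The key idea: if the exponent is even, square the half-power; if odd, multiply by the base once.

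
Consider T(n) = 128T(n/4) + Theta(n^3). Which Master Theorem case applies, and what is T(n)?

Master Theorem for T(n) = 128T(n/4) + O(n^3):

a = 128, b = 4, c = 3
log_b(a) = log_4(128) = 3.5000

Case 1: c = 3 < log_4(128) = 3.5000
T(n) = O(n^(log_4 128))

For T(n) = 128T(n/4) + O(n^3): log_4(128) = 3.5000. This is Case 1 of the Master Theorem (c < log_b(a), work dominated by leaves), giving O(n^(log_4 128)).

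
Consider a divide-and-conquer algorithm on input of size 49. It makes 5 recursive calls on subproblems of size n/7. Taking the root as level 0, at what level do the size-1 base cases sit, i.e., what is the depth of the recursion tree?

For divide and conquer with division factor 7:

Problem sizes at each level:
Level 0: 49
Level 1: 7
Level 2: 1

The root is level 0 and the size-1 base case is level 2 (the tree spans levels 0 through 2, i.e. 3 levels counting the root), so the depth is the number of divisions: log_7(49) = 2

The recursion tree depth is log_7(49) = 2. At each level, the problem size is divided by 7, so it takes 2 divisions to reduce to a base case of size 1. The algorithm makes 5 recursive calls at each level.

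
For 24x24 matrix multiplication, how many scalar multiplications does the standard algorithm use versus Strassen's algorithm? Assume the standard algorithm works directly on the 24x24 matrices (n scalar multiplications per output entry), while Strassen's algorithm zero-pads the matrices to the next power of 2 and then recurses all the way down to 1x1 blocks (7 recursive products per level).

Matrix multiplication for 24x24 matrices:

Strassen's algorithm requires power-of-2 dimensions. Pad 24x24 to 32x32 (next power of 2).

Standard algorithm: 24^3 = 13824 multiplications
Strassen's algorithm: 7^(log2(32)) = 7^5 = 16807 multiplications
Difference: 13824 - 16807 = -2983 (Strassen uses MORE here due to padding overhead — for small or just-over-power-of-2 n, padding can outweigh the per-level savings)

Standard: 13824 multiplications (24^3). Strassen: 16807 multiplications (7^5, after padding to 32x32). Strassen reduces 8 recursive multiplications to 7 at each level.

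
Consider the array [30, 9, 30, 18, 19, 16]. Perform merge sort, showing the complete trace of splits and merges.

Merge sort trace:

Split: [30, 9, 30, 18, 19, 16] -> [30, 9, 30] and [18, 19, 16]
  Split: [30, 9, 30] -> [30] and [9, 30]
    Split: [9, 30] -> [9] and [30]
    Merge: [9] + [30] -> [9, 30]
  Merge: [30] + [9, 30] -> [9, 30, 30]
  Split: [18, 19, 16] -> [18] and [19, 16]
    Split: [19, 16] -> [19] and [16]
    Merge: [19] + [16] -> [16, 19]
  Merge: [18] + [16, 19] -> [16, 18, 19]
Merge: [9, 30, 30] + [16, 18, 19] -> [9, 16, 18, 19, 30, 30]

Final sorted array: [9, 16, 18, 19, 30, 30]

The merge sort proceeds by recursively splitting the array and merging sorted halves.
After all merges, the sorted array is [9, 16, 18, 19, 30, 30].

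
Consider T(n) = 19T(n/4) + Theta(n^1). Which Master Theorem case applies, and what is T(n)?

Master Theorem for T(n) = 19T(n/4) + O(n^1):

a = 19, b = 4, c = 1
log_b(a) = log_4(19) = 2.1240

Case 1: c = 1 < log_4(19) = 2.1240
T(n) = O(n^(log_4 19))

For T(n) = 19T(n/4) + O(n^1): log_4(19) = 2.1240. This is Case 1 of the Master Theorem (c < log_b(a), work dominated by leaves), giving O(n^(log_4 19)).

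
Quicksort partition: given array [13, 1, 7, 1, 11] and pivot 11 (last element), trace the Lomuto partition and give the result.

Lomuto partition with pivot = 11:

Initial array: [13, 1, 7, 1, 11]

arr[0]=13 > 11: no swap
arr[1]=1 <= 11: swap with position 0, array becomes [1, 13, 7, 1, 11]
arr[2]=7 <= 11: swap with position 1, array becomes [1, 7, 13, 1, 11]
arr[3]=1 <= 11: swap with position 2, array becomes [1, 7, 1, 13, 11]

Place pivot at position 3: [1, 7, 1, 11, 13]
Pivot position: 3

After partitioning with pivot 11, the array becomes [1, 7, 1, 11, 13]. The pivot is placed at index 3. All elements to the left of the pivot are <= 11, and all elements to the right are > 11.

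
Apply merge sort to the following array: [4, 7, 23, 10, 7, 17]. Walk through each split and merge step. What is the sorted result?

Merge sort trace:

Split: [4, 7, 23, 10, 7, 17] -> [4, 7, 23] and [10, 7, 17]
  Split: [4, 7, 23] -> [4] and [7, 23]
    Split: [7, 23] -> [7] and [23]
    Merge: [7] + [23] -> [7, 23]
  Merge: [4] + [7, 23] -> [4, 7, 23]
  Split: [10, 7, 17] -> [10] and [7, 17]
    Split: [7, 17] -> [7] and [17]
    Merge: [7] + [17] -> [7, 17]
  Merge: [10] + [7, 17] -> [7, 10, 17]
Merge: [4, 7, 23] + [7, 10, 17] -> [4, 7, 7, 10, 17, 23]

Final sorted array: [4, 7, 7, 10, 17, 23]

The merge sort proceeds by recursively splitting the array and merging sorted halves.
After all merges, the sorted array is [4, 7, 7, 10, 17, 23].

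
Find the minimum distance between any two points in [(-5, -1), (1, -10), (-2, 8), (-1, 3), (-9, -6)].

Computing all pairwise distances among 5 points:

d((-5, -1), (1, -10)) = 10.8167
d((-5, -1), (-2, 8)) = 9.4868
d((-5, -1), (-1, 3)) = 5.6569
d((-5, -1), (-9, -6)) = 6.4031
d((1, -10), (-2, 8)) = 18.2483
d((1, -10), (-1, 3)) = 13.1529
d((1, -10), (-9, -6)) = 10.7703
d((-2, 8), (-1, 3)) = 5.099 <-- minimum
d((-2, 8), (-9, -6)) = 15.6525
d((-1, 3), (-9, -6)) = 12.0416

Closest pair: (-2, 8) and (-1, 3) with distance 5.099

The closest pair is (-2, 8) and (-1, 3) with Euclidean distance 5.099. For 5 points, brute-force pairwise comparison is shown above. For large n, the divide-and-conquer algorithm (sort by x, recurse on halves, check the dividing strip) achieves O(n log n).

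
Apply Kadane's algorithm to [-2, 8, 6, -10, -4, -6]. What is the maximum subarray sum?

Using Kadane's algorithm on [-2, 8, 6, -10, -4, -6]:

Scanning through the array:
Position 1 (value 8): max_ending_here = 8, max_so_far = 8
Position 2 (value 6): max_ending_here = 14, max_so_far = 14
Position 3 (value -10): max_ending_here = 4, max_so_far = 14
Position 4 (value -4): max_ending_here = 0, max_so_far = 14
Position 5 (value -6): max_ending_here = -6, max_so_far = 14

Maximum subarray: [8, 6]
Maximum sum: 14

The maximum subarray is [8, 6] with sum 14. This subarray runs from index 1 to index 2.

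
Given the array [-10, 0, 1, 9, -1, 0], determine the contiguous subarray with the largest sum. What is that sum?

Using Kadane's algorithm on [-10, 0, 1, 9, -1, 0]:

Scanning through the array:
Position 1 (value 0): max_ending_here = 0, max_so_far = 0
Position 2 (value 1): max_ending_here = 1, max_so_far = 1
Position 3 (value 9): max_ending_here = 10, max_so_far = 10
Position 4 (value -1): max_ending_here = 9, max_so_far = 10
Position 5 (value 0): max_ending_here = 9, max_so_far = 10

Maximum subarray: [0, 1, 9]
Maximum sum: 10

The maximum subarray is [0, 1, 9] with sum 10. This subarray runs from index 1 to index 3.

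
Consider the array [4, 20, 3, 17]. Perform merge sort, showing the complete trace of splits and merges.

Merge sort trace:

Split: [4, 20, 3, 17] -> [4, 20] and [3, 17]
  Split: [4, 20] -> [4] and [20]
  Merge: [4] + [20] -> [4, 20]
  Split: [3, 17] -> [3] and [17]
  Merge: [3] + [17] -> [3, 17]
Merge: [4, 20] + [3, 17] -> [3, 4, 17, 20]

Final sorted array: [3, 4, 17, 20]

The merge sort proceeds by recursively splitting the array and merging sorted halves.
After all merges, the sorted array is [3, 4, 17, 20].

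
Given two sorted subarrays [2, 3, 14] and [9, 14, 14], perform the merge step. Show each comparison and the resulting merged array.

Merging process:

Compare 2 vs 9: take 2 from left. Merged: [2]
Compare 3 vs 9: take 3 from left. Merged: [2, 3]
Compare 14 vs 9: take 9 from right. Merged: [2, 3, 9]
Compare 14 vs 14: take 14 from left. Merged: [2, 3, 9, 14]
Append remaining from right: [14, 14]. Merged: [2, 3, 9, 14, 14, 14]

Final merged array: [2, 3, 9, 14, 14, 14]
Total comparisons: 4

The merged array is [2, 3, 9, 14, 14, 14], requiring 4 comparisons. The merge step runs in O(n) time where n is the total number of elements.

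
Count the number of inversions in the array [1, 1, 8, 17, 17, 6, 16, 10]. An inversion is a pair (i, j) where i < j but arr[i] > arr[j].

Finding inversions in [1, 1, 8, 17, 17, 6, 16, 10]:

(2, 5): arr[2]=8 > arr[5]=6
(3, 5): arr[3]=17 > arr[5]=6
(3, 6): arr[3]=17 > arr[6]=16
(3, 7): arr[3]=17 > arr[7]=10
(4, 5): arr[4]=17 > arr[5]=6
(4, 6): arr[4]=17 > arr[6]=16
(4, 7): arr[4]=17 > arr[7]=10
(6, 7): arr[6]=16 > arr[7]=10

Total inversions: 8

The array has 8 inversion(s): (2,5), (3,5), (3,6), (3,7), (4,5), (4,6), (4,7), (6,7). Each pair (i,j) satisfies i < j and arr[i] > arr[j].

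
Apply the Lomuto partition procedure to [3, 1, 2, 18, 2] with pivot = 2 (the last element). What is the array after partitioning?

Lomuto partition with pivot = 2:

Initial array: [3, 1, 2, 18, 2]

arr[0]=3 > 2: no swap
arr[1]=1 <= 2: swap with position 0, array becomes [1, 3, 2, 18, 2]
arr[2]=2 <= 2: swap with position 1, array becomes [1, 2, 3, 18, 2]
arr[3]=18 > 2: no swap

Place pivot at position 2: [1, 2, 2, 18, 3]
Pivot position: 2

After partitioning with pivot 2, the array becomes [1, 2, 2, 18, 3]. The pivot is placed at index 2. All elements to the left of the pivot are <= 2, and all elements to the right are > 2.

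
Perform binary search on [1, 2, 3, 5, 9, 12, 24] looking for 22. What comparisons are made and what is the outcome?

Binary search for 22 in [1, 2, 3, 5, 9, 12, 24]:

lo=0, hi=6, mid=3, arr[mid]=5 -> 5 < 22, search right half
lo=4, hi=6, mid=5, arr[mid]=12 -> 12 < 22, search right half
lo=6, hi=6, mid=6, arr[mid]=24 -> 24 > 22, search left half
lo=6 > hi=5, target 22 not found

Binary search determines that 22 is not in the array after 3 comparisons. The search space was exhausted without finding the target.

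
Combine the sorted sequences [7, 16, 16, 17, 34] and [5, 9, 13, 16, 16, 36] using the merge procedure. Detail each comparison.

Merging process:

Compare 7 vs 5: take 5 from right. Merged: [5]
Compare 7 vs 9: take 7 from left. Merged: [5, 7]
Compare 16 vs 9: take 9 from right. Merged: [5, 7, 9]
Compare 16 vs 13: take 13 from right. Merged: [5, 7, 9, 13]
Compare 16 vs 16: take 16 from left. Merged: [5, 7, 9, 13, 16]
Compare 16 vs 16: take 16 from left. Merged: [5, 7, 9, 13, 16, 16]
Compare 17 vs 16: take 16 from right. Merged: [5, 7, 9, 13, 16, 16, 16]
Compare 17 vs 16: take 16 from right. Merged: [5, 7, 9, 13, 16, 16, 16, 16]
Compare 17 vs 36: take 17 from left. Merged: [5, 7, 9, 13, 16, 16, 16, 16, 17]
Compare 34 vs 36: take 34 from left. Merged: [5, 7, 9, 13, 16, 16, 16, 16, 17, 34]
Append remaining from right: [36]. Merged: [5, 7, 9, 13, 16, 16, 16, 16, 17, 34, 36]

Final merged array: [5, 7, 9, 13, 16, 16, 16, 16, 17, 34, 36]
Total comparisons: 10

The merged array is [5, 7, 9, 13, 16, 16, 16, 16, 17, 34, 36], requiring 10 comparisons. The merge step runs in O(n) time where n is the total number of elements.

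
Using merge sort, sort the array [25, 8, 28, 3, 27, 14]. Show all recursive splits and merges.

Merge sort trace:

Split: [25, 8, 28, 3, 27, 14] -> [25, 8, 28] and [3, 27, 14]
  Split: [25, 8, 28] -> [25] and [8, 28]
    Split: [8, 28] -> [8] and [28]
    Merge: [8] + [28] -> [8, 28]
  Merge: [25] + [8, 28] -> [8, 25, 28]
  Split: [3, 27, 14] -> [3] and [27, 14]
    Split: [27, 14] -> [27] and [14]
    Merge: [27] + [14] -> [14, 27]
  Merge: [3] + [14, 27] -> [3, 14, 27]
Merge: [8, 25, 28] + [3, 14, 27] -> [3, 8, 14, 25, 27, 28]

Final sorted array: [3, 8, 14, 25, 27, 28]

The merge sort proceeds by recursively splitting the array and merging sorted halves.
After all merges, the sorted array is [3, 8, 14, 25, 27, 28].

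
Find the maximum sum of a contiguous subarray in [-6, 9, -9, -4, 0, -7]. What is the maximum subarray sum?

Using Kadane's algorithm on [-6, 9, -9, -4, 0, -7]:

Scanning through the array:
Position 1 (value 9): max_ending_here = 9, max_so_far = 9
Position 2 (value -9): max_ending_here = 0, max_so_far = 9
Position 3 (value -4): max_ending_here = -4, max_so_far = 9
Position 4 (value 0): max_ending_here = 0, max_so_far = 9
Position 5 (value -7): max_ending_here = -7, max_so_far = 9

Maximum subarray: [9]
Maximum sum: 9

The maximum subarray is [9] with sum 9. This subarray runs from index 1 to index 1.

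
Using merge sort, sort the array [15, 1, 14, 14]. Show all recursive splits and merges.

Merge sort trace:

Split: [15, 1, 14, 14] -> [15, 1] and [14, 14]
  Split: [15, 1] -> [15] and [1]
  Merge: [15] + [1] -> [1, 15]
  Split: [14, 14] -> [14] and [14]
  Merge: [14] + [14] -> [14, 14]
Merge: [1, 15] + [14, 14] -> [1, 14, 14, 15]

Final sorted array: [1, 14, 14, 15]

The merge sort proceeds by recursively splitting the array and merging sorted halves.
After all merges, the sorted array is [1, 14, 14, 15].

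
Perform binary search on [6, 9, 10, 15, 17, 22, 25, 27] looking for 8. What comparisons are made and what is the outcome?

Binary search for 8 in [6, 9, 10, 15, 17, 22, 25, 27]:

lo=0, hi=7, mid=3, arr[mid]=15 -> 15 > 8, search left half
lo=0, hi=2, mid=1, arr[mid]=9 -> 9 > 8, search left half
lo=0, hi=0, mid=0, arr[mid]=6 -> 6 < 8, search right half
lo=1 > hi=0, target 8 not found

Binary search determines that 8 is not in the array after 3 comparisons. The search space was exhausted without finding the target.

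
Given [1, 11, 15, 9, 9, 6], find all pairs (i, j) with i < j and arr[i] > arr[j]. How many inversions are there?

Finding inversions in [1, 11, 15, 9, 9, 6]:

(1, 3): arr[1]=11 > arr[3]=9
(1, 4): arr[1]=11 > arr[4]=9
(1, 5): arr[1]=11 > arr[5]=6
(2, 3): arr[2]=15 > arr[3]=9
(2, 4): arr[2]=15 > arr[4]=9
(2, 5): arr[2]=15 > arr[5]=6
(3, 5): arr[3]=9 > arr[5]=6
(4, 5): arr[4]=9 > arr[5]=6

Total inversions: 8

The array has 8 inversion(s): (1,3), (1,4), (1,5), (2,3), (2,4), (2,5), (3,5), (4,5). Each pair (i,j) satisfies i < j and arr[i] > arr[j].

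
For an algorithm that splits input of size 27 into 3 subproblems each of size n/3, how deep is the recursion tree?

For divide and conquer with division factor 3:

Problem sizes at each level:
Level 0: 27
Level 1: 9
Level 2: 3
Level 3: 1

The root is level 0 and the size-1 base case is level 3 (the tree spans levels 0 through 3, i.e. 4 levels counting the root), so the depth is the number of divisions: log_3(27) = 3

The recursion tree depth is log_3(27) = 3. At each level, the problem size is divided by 3, so it takes 3 divisions to reduce to a base case of size 1. The algorithm makes 3 recursive calls at each level.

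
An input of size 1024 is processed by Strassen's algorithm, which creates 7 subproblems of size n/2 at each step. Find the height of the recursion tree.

For divide and conquer with division factor 2:

Problem sizes at each level:
Level 0: 1024
Level 1: 512
Level 2: 256
Level 3: 128
Level 4: 64
Level 5: 32
Level 6: 16
Level 7: 8
Level 8: 4
Level 9: 2
Level 10: 1

The root is level 0 and the size-1 base case is level 10 (the tree spans levels 0 through 10, i.e. 11 levels counting the root), so the depth is the number of divisions: log_2(1024) = 10

The recursion tree depth is log_2(1024) = 10. At each level, the problem size is divided by 2, so it takes 10 divisions to reduce to a base case of size 1. The algorithm makes 7 recursive calls at each level.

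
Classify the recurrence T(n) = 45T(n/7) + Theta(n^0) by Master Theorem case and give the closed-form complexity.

Master Theorem for T(n) = 45T(n/7) + O(n^0):

a = 45, b = 7, c = 0
log_b(a) = log_7(45) = 1.9562

Case 1: c = 0 < log_7(45) = 1.9562
T(n) = O(n^(log_7 45))

For T(n) = 45T(n/7) + O(n^0): log_7(45) = 1.9562. This is Case 1 of the Master Theorem (c < log_b(a), work dominated by leaves), giving O(n^(log_7 45)).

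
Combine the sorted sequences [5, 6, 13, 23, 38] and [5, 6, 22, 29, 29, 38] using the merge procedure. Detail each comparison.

Merging process:

Compare 5 vs 5: take 5 from left. Merged: [5]
Compare 6 vs 5: take 5 from right. Merged: [5, 5]
Compare 6 vs 6: take 6 from left. Merged: [5, 5, 6]
Compare 13 vs 6: take 6 from right. Merged: [5, 5, 6, 6]
Compare 13 vs 22: take 13 from left. Merged: [5, 5, 6, 6, 13]
Compare 23 vs 22: take 22 from right. Merged: [5, 5, 6, 6, 13, 22]
Compare 23 vs 29: take 23 from left. Merged: [5, 5, 6, 6, 13, 22, 23]
Compare 38 vs 29: take 29 from right. Merged: [5, 5, 6, 6, 13, 22, 23, 29]
Compare 38 vs 29: take 29 from right. Merged: [5, 5, 6, 6, 13, 22, 23, 29, 29]
Compare 38 vs 38: take 38 from left. Merged: [5, 5, 6, 6, 13, 22, 23, 29, 29, 38]
Append remaining from right: [38]. Merged: [5, 5, 6, 6, 13, 22, 23, 29, 29, 38, 38]

Final merged array: [5, 5, 6, 6, 13, 22, 23, 29, 29, 38, 38]
Total comparisons: 10

The merged array is [5, 5, 6, 6, 13, 22, 23, 29, 29, 38, 38], requiring 10 comparisons. The merge step runs in O(n) time where n is the total number of elements.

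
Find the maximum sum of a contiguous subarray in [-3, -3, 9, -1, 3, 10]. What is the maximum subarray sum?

Using Kadane's algorithm on [-3, -3, 9, -1, 3, 10]:

Scanning through the array:
Position 1 (value -3): max_ending_here = -3, max_so_far = -3
Position 2 (value 9): max_ending_here = 9, max_so_far = 9
Position 3 (value -1): max_ending_here = 8, max_so_far = 9
Position 4 (value 3): max_ending_here = 11, max_so_far = 11
Position 5 (value 10): max_ending_here = 21, max_so_far = 21

Maximum subarray: [9, -1, 3, 10]
Maximum sum: 21

The maximum subarray is [9, -1, 3, 10] with sum 21. This subarray runs from index 2 to index 5.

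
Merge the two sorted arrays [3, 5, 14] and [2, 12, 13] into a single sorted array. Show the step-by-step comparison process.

Merging process:

Compare 3 vs 2: take 2 from right. Merged: [2]
Compare 3 vs 12: take 3 from left. Merged: [2, 3]
Compare 5 vs 12: take 5 from left. Merged: [2, 3, 5]
Compare 14 vs 12: take 12 from right. Merged: [2, 3, 5, 12]
Compare 14 vs 13: take 13 from right. Merged: [2, 3, 5, 12, 13]
Append remaining from left: [14]. Merged: [2, 3, 5, 12, 13, 14]

Final merged array: [2, 3, 5, 12, 13, 14]
Total comparisons: 5

The merged array is [2, 3, 5, 12, 13, 14], requiring 5 comparisons. The merge step runs in O(n) time where n is the total number of elements.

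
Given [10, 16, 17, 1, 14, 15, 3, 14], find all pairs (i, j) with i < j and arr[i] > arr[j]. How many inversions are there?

Finding inversions in [10, 16, 17, 1, 14, 15, 3, 14]:

(0, 3): arr[0]=10 > arr[3]=1
(0, 6): arr[0]=10 > arr[6]=3
(1, 3): arr[1]=16 > arr[3]=1
(1, 4): arr[1]=16 > arr[4]=14
(1, 5): arr[1]=16 > arr[5]=15
(1, 6): arr[1]=16 > arr[6]=3
(1, 7): arr[1]=16 > arr[7]=14
(2, 3): arr[2]=17 > arr[3]=1
(2, 4): arr[2]=17 > arr[4]=14
(2, 5): arr[2]=17 > arr[5]=15
(2, 6): arr[2]=17 > arr[6]=3
(2, 7): arr[2]=17 > arr[7]=14
(4, 6): arr[4]=14 > arr[6]=3
(5, 6): arr[5]=15 > arr[6]=3
(5, 7): arr[5]=15 > arr[7]=14

Total inversions: 15

The array has 15 inversion(s): (0,3), (0,6), (1,3), (1,4), (1,5), (1,6), (1,7), (2,3), (2,4), (2,5), (2,6), (2,7), (4,6), (5,6), (5,7). Each pair (i,j) satisfies i < j and arr[i] > arr[j].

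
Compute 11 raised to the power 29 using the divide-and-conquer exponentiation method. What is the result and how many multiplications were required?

Computing 11^29 by squaring (build up from 11^1; each line after the first costs one multiplication):

11^1 = 11
11^2 = (11^1)^2 = 11^2 = 121
11^3 = 11 * 11^2 = 11 * 121 = 1331
11^6 = (11^3)^2 = 1331^2 = 1771561
11^7 = 11 * 11^6 = 11 * 1771561 = 19487171
11^14 = (11^7)^2 = 19487171^2 = 379749833583241
11^28 = (11^14)^2 = 379749833583241^2 = 144209936106499234037676064081
11^29 = 11 * 11^28 = 11 * 144209936106499234037676064081 = 1586309297171491574414436704891

Result: 1586309297171491574414436704891
Multiplications needed: 7 (7 lines after 11^1)

11^29 = 1586309297171491574414436704891. Using exponentiation by squaring, this requires 7 multiplications. The key idea: if the exponent is even, square the half-power; if odd, multiply by the base once.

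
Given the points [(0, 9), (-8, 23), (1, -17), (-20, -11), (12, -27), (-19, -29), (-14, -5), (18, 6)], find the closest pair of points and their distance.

Computing all pairwise distances among 8 points:

d((0, 9), (-8, 23)) = 16.1245
d((0, 9), (1, -17)) = 26.0192
d((0, 9), (-20, -11)) = 28.2843
d((0, 9), (12, -27)) = 37.9473
d((0, 9), (-19, -29)) = 42.4853
d((0, 9), (-14, -5)) = 19.799
d((0, 9), (18, 6)) = 18.2483
d((-8, 23), (1, -17)) = 41.0
d((-8, 23), (-20, -11)) = 36.0555
d((-8, 23), (12, -27)) = 53.8516
d((-8, 23), (-19, -29)) = 53.1507
d((-8, 23), (-14, -5)) = 28.6356
d((-8, 23), (18, 6)) = 31.0644
d((1, -17), (-20, -11)) = 21.8403
d((1, -17), (12, -27)) = 14.8661
d((1, -17), (-19, -29)) = 23.3238
d((1, -17), (-14, -5)) = 19.2094
d((1, -17), (18, 6)) = 28.6007
d((-20, -11), (12, -27)) = 35.7771
d((-20, -11), (-19, -29)) = 18.0278
d((-20, -11), (-14, -5)) = 8.4853 <-- minimum
d((-20, -11), (18, 6)) = 41.6293
d((12, -27), (-19, -29)) = 31.0644
d((12, -27), (-14, -5)) = 34.0588
d((12, -27), (18, 6)) = 33.541
d((-19, -29), (-14, -5)) = 24.5153
d((-19, -29), (18, 6)) = 50.9313
d((-14, -5), (18, 6)) = 33.8378

Closest pair: (-20, -11) and (-14, -5) with distance 8.4853

The closest pair is (-20, -11) and (-14, -5) with Euclidean distance 8.4853. For 8 points, brute-force pairwise comparison is shown above. For large n, the divide-and-conquer algorithm (sort by x, recurse on halves, check the dividing strip) achieves O(n log n).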